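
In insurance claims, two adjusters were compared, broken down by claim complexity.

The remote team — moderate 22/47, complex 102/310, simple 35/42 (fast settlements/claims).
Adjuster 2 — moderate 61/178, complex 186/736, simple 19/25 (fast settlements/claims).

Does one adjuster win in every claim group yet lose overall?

No

Moderate: the remote team 22/47 = 46.8%, Adjuster 2 61/178 = 34.3% → the remote team
Complex: the remote team 102/310 = 32.9%, Adjuster 2 186/736 = 25.3% → the remote team
Simple: the remote team 35/42 = 83.3%, Adjuster 2 19/25 = 76.0% → the remote team
Overall: the remote team 159/399 = 39.8%, Adjuster 2 266/939 = 28.3% → the remote team
The remote team wins overall and in every claim group — no reversal.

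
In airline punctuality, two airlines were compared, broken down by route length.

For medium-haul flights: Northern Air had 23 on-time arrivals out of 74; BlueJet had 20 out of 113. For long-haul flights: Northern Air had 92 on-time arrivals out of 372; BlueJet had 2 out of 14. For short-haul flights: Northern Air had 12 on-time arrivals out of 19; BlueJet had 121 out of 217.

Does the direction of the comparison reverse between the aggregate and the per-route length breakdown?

Yes

Medium-haul: Northern Air 23/74 = 31.1%, BlueJet 20/113 = 17.7% → Northern Air
Long-haul: Northern Air 92/372 = 24.7%, BlueJet 2/14 = 14.3% → Northern Air
Short-haul: Northern Air 12/19 = 63.2%, BlueJet 121/217 = 55.8% → Northern Air
Overall: Northern Air 127/465 = 27.3%, BlueJet 143/344 = 41.6% → BlueJet
Northern Air wins each route group but BlueJet wins overall — the comparison reverses. Northern Air's flights skew toward long-haul, which has a lower base rate.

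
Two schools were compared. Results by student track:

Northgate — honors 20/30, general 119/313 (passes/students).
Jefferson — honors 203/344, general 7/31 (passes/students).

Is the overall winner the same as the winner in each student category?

Honors: Northgate 20/30 = 66.7%, Jefferson 203/344 = 59.0% → Northgate
General: Northgate 119/313 = 38.0%, Jefferson 7/31 = 22.6% → Northgate
Overall: Northgate 139/343 = 40.5%, Jefferson 210/375 = 56.0% → Jefferson
Northgate wins each student group but Jefferson wins overall — the comparison reverses. Northgate's students skew toward general, which has a lower base rate.

No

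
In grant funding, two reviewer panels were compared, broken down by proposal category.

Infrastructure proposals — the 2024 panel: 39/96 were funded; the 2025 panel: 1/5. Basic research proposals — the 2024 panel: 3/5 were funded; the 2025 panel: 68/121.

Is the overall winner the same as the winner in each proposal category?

No

Infrastructure: the 2024 panel 39/96 = 40.6%, the 2025 panel 1/5 = 20.0% → the 2024 panel
Basic research: the 2024 panel 3/5 = 60.0%, the 2025 panel 68/121 = 56.2% → the 2024 panel
Overall: the 2024 panel 42/101 = 41.6%, the 2025 panel 69/126 = 54.8% → the 2025 panel
The 2024 panel wins each proposal group but the 2025 panel wins overall — the comparison reverses. The 2024 panel's proposals skew toward infrastructure, which has a lower base rate.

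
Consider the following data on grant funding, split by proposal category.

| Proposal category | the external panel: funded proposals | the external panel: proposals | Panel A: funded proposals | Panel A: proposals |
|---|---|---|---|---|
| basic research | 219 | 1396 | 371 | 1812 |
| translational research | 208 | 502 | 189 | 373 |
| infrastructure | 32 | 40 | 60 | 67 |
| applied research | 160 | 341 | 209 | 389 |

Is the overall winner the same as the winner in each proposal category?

Basic research: the external panel 219/1396 = 15.7%, Panel A 371/1812 = 20.5% → Panel A
Translational research: the external panel 208/502 = 41.4%, Panel A 189/373 = 50.7% → Panel A
Infrastructure: the external panel 32/40 = 80.0%, Panel A 60/67 = 89.6% → Panel A
Applied research: the external panel 160/341 = 46.9%, Panel A 209/389 = 53.7% → Panel A
Overall: the external panel 619/2279 = 27.2%, Panel A 829/2641 = 31.4% → Panel A
Panel A wins overall and in every proposal group — no reversal.

Yes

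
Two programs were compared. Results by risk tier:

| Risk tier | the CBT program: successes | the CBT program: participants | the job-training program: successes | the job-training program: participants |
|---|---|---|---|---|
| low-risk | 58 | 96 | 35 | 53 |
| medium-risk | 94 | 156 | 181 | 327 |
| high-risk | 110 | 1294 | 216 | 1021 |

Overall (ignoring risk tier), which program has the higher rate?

Low-risk: the CBT program 58/96 = 60.4%, the job-training program 35/53 = 66.0% → the job-training program
Medium-risk: the CBT program 94/156 = 60.3%, the job-training program 181/327 = 55.4% → the CBT program
High-risk: the CBT program 110/1294 = 8.5%, the job-training program 216/1021 = 21.2% → the job-training program
Overall: the CBT program 262/1546 = 16.9%, the job-training program 432/1401 = 30.8% → the job-training program
(Neither sweeps every risk group, but the job-training program has the higher pooled rate.)

the job-training program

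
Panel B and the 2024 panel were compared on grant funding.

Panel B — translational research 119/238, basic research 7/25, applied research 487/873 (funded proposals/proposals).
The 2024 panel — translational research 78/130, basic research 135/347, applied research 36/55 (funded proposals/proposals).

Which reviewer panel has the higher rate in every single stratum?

the 2024 panel

Translational research: Panel B 119/238 = 50.0%, the 2024 panel 78/130 = 60.0% → the 2024 panel
Basic research: Panel B 7/25 = 28.0%, the 2024 panel 135/347 = 38.9% → the 2024 panel
Applied research: Panel B 487/873 = 55.8%, the 2024 panel 36/55 = 65.5% → the 2024 panel
The 2024 panel has the higher rate in all 3 groups.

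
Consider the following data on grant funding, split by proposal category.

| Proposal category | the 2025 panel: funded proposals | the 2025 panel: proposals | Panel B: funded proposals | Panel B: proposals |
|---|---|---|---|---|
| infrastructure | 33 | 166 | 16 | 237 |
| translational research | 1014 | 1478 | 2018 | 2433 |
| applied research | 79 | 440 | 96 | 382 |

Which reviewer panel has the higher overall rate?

Panel B

Infrastructure: the 2025 panel 33/166 = 19.9%, Panel B 16/237 = 6.8% → the 2025 panel
Translational research: the 2025 panel 1014/1478 = 68.6%, Panel B 2018/2433 = 82.9% → Panel B
Applied research: the 2025 panel 79/440 = 18.0%, Panel B 96/382 = 25.1% → Panel B
Overall: the 2025 panel 1126/2084 = 54.0%, Panel B 2130/3052 = 69.8% → Panel B
(Neither sweeps every proposal group, but Panel B has the higher pooled rate.)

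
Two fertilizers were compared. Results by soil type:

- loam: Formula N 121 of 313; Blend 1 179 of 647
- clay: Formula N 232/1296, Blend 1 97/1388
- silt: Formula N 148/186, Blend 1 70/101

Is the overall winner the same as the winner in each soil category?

Yes

Loam: Formula N 121/313 = 38.7%, Blend 1 179/647 = 27.7% → Formula N
Clay: Formula N 232/1296 = 17.9%, Blend 1 97/1388 = 7.0% → Formula N
Silt: Formula N 148/186 = 79.6%, Blend 1 70/101 = 69.3% → Formula N
Overall: Formula N 501/1795 = 27.9%, Blend 1 346/2136 = 16.2% → Formula N
Formula N wins overall and in every soil group — no reversal.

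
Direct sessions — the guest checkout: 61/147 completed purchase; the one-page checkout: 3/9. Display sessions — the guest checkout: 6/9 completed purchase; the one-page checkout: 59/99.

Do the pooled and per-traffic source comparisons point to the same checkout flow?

Direct: the guest checkout 61/147 = 41.5%, the one-page checkout 3/9 = 33.3% → the guest checkout
Display: the guest checkout 6/9 = 66.7%, the one-page checkout 59/99 = 59.6% → the guest checkout
Overall: the guest checkout 67/156 = 42.9%, the one-page checkout 62/108 = 57.4% → the one-page checkout
The guest checkout wins each traffic group but the one-page checkout wins overall — the comparison reverses. The guest checkout's sessions skew toward direct, which has a lower base rate.

No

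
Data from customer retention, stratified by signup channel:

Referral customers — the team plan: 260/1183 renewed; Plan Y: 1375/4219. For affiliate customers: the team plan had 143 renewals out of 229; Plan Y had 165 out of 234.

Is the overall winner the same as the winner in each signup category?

Referral: the team plan 260/1183 = 22.0%, Plan Y 1375/4219 = 32.6% → Plan Y
Affiliate: the team plan 143/229 = 62.4%, Plan Y 165/234 = 70.5% → Plan Y
Overall: the team plan 403/1412 = 28.5%, Plan Y 1540/4453 = 34.6% → Plan Y
Plan Y wins overall and in every signup group — no reversal.

Yes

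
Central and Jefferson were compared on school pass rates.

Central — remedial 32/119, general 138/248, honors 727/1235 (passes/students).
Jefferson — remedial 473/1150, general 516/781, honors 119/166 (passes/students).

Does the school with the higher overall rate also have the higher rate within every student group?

No

Remedial: Central 32/119 = 26.9%, Jefferson 473/1150 = 41.1% → Jefferson
General: Central 138/248 = 55.6%, Jefferson 516/781 = 66.1% → Jefferson
Honors: Central 727/1235 = 58.9%, Jefferson 119/166 = 71.7% → Jefferson
Overall: Central 897/1602 = 56.0%, Jefferson 1108/2097 = 52.8% → Central
Jefferson wins each student group but Central wins overall — the comparison reverses. Jefferson's students skew toward remedial, which has a lower base rate.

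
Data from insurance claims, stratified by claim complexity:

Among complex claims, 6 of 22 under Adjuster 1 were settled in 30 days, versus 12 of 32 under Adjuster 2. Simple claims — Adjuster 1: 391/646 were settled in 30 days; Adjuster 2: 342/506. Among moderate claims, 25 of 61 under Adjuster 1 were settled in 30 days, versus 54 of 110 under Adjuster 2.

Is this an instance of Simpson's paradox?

No

Complex: Adjuster 1 6/22 = 27.3%, Adjuster 2 12/32 = 37.5% → Adjuster 2
Simple: Adjuster 1 391/646 = 60.5%, Adjuster 2 342/506 = 67.6% → Adjuster 2
Moderate: Adjuster 1 25/61 = 41.0%, Adjuster 2 54/110 = 49.1% → Adjuster 2
Overall: Adjuster 1 422/729 = 57.9%, Adjuster 2 408/648 = 63.0% → Adjuster 2
Adjuster 2 wins overall and in every claim group — no reversal.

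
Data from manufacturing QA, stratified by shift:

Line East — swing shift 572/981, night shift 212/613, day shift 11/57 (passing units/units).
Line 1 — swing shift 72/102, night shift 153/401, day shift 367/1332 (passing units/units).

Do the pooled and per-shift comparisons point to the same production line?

Swing shift: Line East 572/981 = 58.3%, Line 1 72/102 = 70.6% → Line 1
Night shift: Line East 212/613 = 34.6%, Line 1 153/401 = 38.2% → Line 1
Day shift: Line East 11/57 = 19.3%, Line 1 367/1332 = 27.6% → Line 1
Overall: Line East 795/1651 = 48.2%, Line 1 592/1835 = 32.3% → Line East
Line 1 wins each shift group but Line East wins overall — the comparison reverses. Line 1's units skew toward day shift, which has a lower base rate.

No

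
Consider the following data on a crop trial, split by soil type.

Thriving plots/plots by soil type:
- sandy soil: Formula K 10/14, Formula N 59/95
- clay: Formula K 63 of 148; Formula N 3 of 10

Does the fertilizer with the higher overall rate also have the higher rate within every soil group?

Sandy soil: Formula K 10/14 = 71.4%, Formula N 59/95 = 62.1% → Formula K
Clay: Formula K 63/148 = 42.6%, Formula N 3/10 = 30.0% → Formula K
Overall: Formula K 73/162 = 45.1%, Formula N 62/105 = 59.0% → Formula N
Formula K wins each soil group but Formula N wins overall — the comparison reverses. Formula K's plots skew toward clay, which has a lower base rate.

No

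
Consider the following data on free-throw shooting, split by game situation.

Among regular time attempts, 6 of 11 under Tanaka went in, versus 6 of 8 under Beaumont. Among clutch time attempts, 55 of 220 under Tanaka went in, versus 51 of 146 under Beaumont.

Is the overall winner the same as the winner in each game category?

Yes

Regular time: Tanaka 6/11 = 54.5%, Beaumont 6/8 = 75.0% → Beaumont
Clutch time: Tanaka 55/220 = 25.0%, Beaumont 51/146 = 34.9% → Beaumont
Overall: Tanaka 61/231 = 26.4%, Beaumont 57/154 = 37.0% → Beaumont
Beaumont wins overall and in every game group — no reversal.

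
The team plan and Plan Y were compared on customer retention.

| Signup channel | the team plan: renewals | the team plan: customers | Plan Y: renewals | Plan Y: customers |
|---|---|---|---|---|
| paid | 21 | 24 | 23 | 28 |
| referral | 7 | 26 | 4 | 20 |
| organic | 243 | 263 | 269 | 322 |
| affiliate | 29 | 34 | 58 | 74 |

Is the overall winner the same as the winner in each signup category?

Yes

Paid: the team plan 21/24 = 87.5%, Plan Y 23/28 = 82.1% → the team plan
Referral: the team plan 7/26 = 26.9%, Plan Y 4/20 = 20.0% → the team plan
Organic: the team plan 243/263 = 92.4%, Plan Y 269/322 = 83.5% → the team plan
Affiliate: the team plan 29/34 = 85.3%, Plan Y 58/74 = 78.4% → the team plan
Overall: the team plan 300/347 = 86.5%, Plan Y 354/444 = 79.7% → the team plan
The team plan wins overall and in every signup group — no reversal.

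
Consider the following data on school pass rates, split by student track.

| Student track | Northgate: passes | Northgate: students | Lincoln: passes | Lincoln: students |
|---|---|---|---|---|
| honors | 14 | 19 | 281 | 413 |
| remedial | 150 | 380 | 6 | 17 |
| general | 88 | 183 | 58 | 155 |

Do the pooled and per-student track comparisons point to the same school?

No

Honors: Northgate 14/19 = 73.7%, Lincoln 281/413 = 68.0% → Northgate
Remedial: Northgate 150/380 = 39.5%, Lincoln 6/17 = 35.3% → Northgate
General: Northgate 88/183 = 48.1%, Lincoln 58/155 = 37.4% → Northgate
Overall: Northgate 252/582 = 43.3%, Lincoln 345/585 = 59.0% → Lincoln
Northgate wins each student group but Lincoln wins overall — the comparison reverses. Northgate's students skew toward remedial, which has a lower base rate.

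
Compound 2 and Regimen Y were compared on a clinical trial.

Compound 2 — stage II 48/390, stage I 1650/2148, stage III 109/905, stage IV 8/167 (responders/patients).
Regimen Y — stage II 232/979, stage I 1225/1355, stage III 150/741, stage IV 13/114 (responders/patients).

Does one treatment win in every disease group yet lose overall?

No

Stage II: Compound 2 48/390 = 12.3%, Regimen Y 232/979 = 23.7% → Regimen Y
Stage I: Compound 2 1650/2148 = 76.8%, Regimen Y 1225/1355 = 90.4% → Regimen Y
Stage III: Compound 2 109/905 = 12.0%, Regimen Y 150/741 = 20.2% → Regimen Y
Stage IV: Compound 2 8/167 = 4.8%, Regimen Y 13/114 = 11.4% → Regimen Y
Overall: Compound 2 1815/3610 = 50.3%, Regimen Y 1620/3189 = 50.8% → Regimen Y
Regimen Y wins overall and in every disease group — no reversal.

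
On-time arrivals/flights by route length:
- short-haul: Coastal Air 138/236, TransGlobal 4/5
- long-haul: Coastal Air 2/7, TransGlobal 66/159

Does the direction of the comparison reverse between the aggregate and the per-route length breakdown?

Yes

Short-haul: Coastal Air 138/236 = 58.5%, TransGlobal 4/5 = 80.0% → TransGlobal
Long-haul: Coastal Air 2/7 = 28.6%, TransGlobal 66/159 = 41.5% → TransGlobal
Overall: Coastal Air 140/243 = 57.6%, TransGlobal 70/164 = 42.7% → Coastal Air
TransGlobal wins each route group but Coastal Air wins overall — the comparison reverses. TransGlobal's flights skew toward long-haul, which has a lower base rate.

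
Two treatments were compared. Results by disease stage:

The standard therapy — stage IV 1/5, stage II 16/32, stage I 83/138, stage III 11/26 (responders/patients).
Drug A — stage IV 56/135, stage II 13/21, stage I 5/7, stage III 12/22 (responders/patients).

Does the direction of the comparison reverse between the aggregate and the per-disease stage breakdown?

Yes

Stage IV: the standard therapy 1/5 = 20.0%, Drug A 56/135 = 41.5% → Drug A
Stage II: the standard therapy 16/32 = 50.0%, Drug A 13/21 = 61.9% → Drug A
Stage I: the standard therapy 83/138 = 60.1%, Drug A 5/7 = 71.4% → Drug A
Stage III: the standard therapy 11/26 = 42.3%, Drug A 12/22 = 54.5% → Drug A
Overall: the standard therapy 111/201 = 55.2%, Drug A 86/185 = 46.5% → the standard therapy
Drug A wins each disease group but the standard therapy wins overall — the comparison reverses. Drug A's patients skew toward stage IV, which has a lower base rate.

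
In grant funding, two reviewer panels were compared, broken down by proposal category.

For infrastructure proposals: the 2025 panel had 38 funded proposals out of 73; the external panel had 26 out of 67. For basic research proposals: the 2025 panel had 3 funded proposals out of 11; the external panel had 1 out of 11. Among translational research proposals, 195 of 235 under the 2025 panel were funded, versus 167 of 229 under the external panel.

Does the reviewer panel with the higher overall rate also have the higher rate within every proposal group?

Yes

Infrastructure: the 2025 panel 38/73 = 52.1%, the external panel 26/67 = 38.8% → the 2025 panel
Basic research: the 2025 panel 3/11 = 27.3%, the external panel 1/11 = 9.1% → the 2025 panel
Translational research: the 2025 panel 195/235 = 83.0%, the external panel 167/229 = 72.9% → the 2025 panel
Overall: the 2025 panel 236/319 = 74.0%, the external panel 194/307 = 63.2% → the 2025 panel
The 2025 panel wins overall and in every proposal group — no reversal.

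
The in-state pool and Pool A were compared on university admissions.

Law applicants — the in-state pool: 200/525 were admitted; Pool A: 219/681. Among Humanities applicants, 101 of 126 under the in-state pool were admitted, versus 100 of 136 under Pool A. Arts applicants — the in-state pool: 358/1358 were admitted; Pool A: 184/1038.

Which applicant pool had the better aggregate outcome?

Law: the in-state pool 200/525 = 38.1%, Pool A 219/681 = 32.2% → the in-state pool
Humanities: the in-state pool 101/126 = 80.2%, Pool A 100/136 = 73.5% → the in-state pool
Arts: the in-state pool 358/1358 = 26.4%, Pool A 184/1038 = 17.7% → the in-state pool
Overall: the in-state pool 659/2009 = 32.8%, Pool A 503/1855 = 27.1% → the in-state pool

the in-state pool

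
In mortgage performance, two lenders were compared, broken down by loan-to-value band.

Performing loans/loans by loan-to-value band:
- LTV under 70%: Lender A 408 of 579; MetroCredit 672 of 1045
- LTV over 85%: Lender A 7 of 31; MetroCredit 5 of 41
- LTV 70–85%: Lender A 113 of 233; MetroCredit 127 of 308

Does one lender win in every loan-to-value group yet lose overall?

LTV under 70%: Lender A 408/579 = 70.5%, MetroCredit 672/1045 = 64.3% → Lender A
LTV over 85%: Lender A 7/31 = 22.6%, MetroCredit 5/41 = 12.2% → Lender A
LTV 70–85%: Lender A 113/233 = 48.5%, MetroCredit 127/308 = 41.2% → Lender A
Overall: Lender A 528/843 = 62.6%, MetroCredit 804/1394 = 57.7% → Lender A
Lender A wins overall and in every loan-to-value group — no reversal.

No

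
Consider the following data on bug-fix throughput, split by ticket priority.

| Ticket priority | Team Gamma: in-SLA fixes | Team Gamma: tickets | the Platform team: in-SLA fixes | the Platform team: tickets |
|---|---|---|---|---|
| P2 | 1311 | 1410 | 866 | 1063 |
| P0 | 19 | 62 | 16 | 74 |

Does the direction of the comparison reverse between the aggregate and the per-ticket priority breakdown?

P2: Team Gamma 1311/1410 = 93.0%, the Platform team 866/1063 = 81.5% → Team Gamma
P0: Team Gamma 19/62 = 30.6%, the Platform team 16/74 = 21.6% → Team Gamma
Overall: Team Gamma 1330/1472 = 90.4%, the Platform team 882/1137 = 77.6% → Team Gamma
Team Gamma wins overall and in every ticket group — no reversal.

No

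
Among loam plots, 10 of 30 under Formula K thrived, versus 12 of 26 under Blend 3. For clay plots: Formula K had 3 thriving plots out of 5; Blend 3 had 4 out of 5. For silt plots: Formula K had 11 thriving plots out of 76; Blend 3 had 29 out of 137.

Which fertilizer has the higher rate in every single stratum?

Loam: Formula K 10/30 = 33.3%, Blend 3 12/26 = 46.2% → Blend 3
Clay: Formula K 3/5 = 60.0%, Blend 3 4/5 = 80.0% → Blend 3
Silt: Formula K 11/76 = 14.5%, Blend 3 29/137 = 21.2% → Blend 3
Blend 3 has the higher rate in all 3 groups.

Blend 3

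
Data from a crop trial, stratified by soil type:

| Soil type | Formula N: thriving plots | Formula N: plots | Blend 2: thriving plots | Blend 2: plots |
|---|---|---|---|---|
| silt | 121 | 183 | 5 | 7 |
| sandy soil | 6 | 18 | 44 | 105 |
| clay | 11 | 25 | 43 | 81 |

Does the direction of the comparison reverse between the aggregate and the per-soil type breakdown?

Yes

Silt: Formula N 121/183 = 66.1%, Blend 2 5/7 = 71.4% → Blend 2
Sandy soil: Formula N 6/18 = 33.3%, Blend 2 44/105 = 41.9% → Blend 2
Clay: Formula N 11/25 = 44.0%, Blend 2 43/81 = 53.1% → Blend 2
Overall: Formula N 138/226 = 61.1%, Blend 2 92/193 = 47.7% → Formula N
Blend 2 wins each soil group but Formula N wins overall — the comparison reverses. Blend 2's plots skew toward sandy soil, which has a lower base rate.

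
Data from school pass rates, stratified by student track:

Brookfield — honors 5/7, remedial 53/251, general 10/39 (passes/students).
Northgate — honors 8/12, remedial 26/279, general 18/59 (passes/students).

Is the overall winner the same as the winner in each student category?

No

Honors: Brookfield 5/7 = 71.4%, Northgate 8/12 = 66.7% → Brookfield
Remedial: Brookfield 53/251 = 21.1%, Northgate 26/279 = 9.3% → Brookfield
General: Brookfield 10/39 = 25.6%, Northgate 18/59 = 30.5% → Northgate
Overall: Brookfield 68/297 = 22.9%, Northgate 52/350 = 14.9% → Brookfield
Neither sweeps: Brookfield wins 2 of 3 groups, Northgate wins 1. Brookfield wins overall but not every group — no Simpson reversal.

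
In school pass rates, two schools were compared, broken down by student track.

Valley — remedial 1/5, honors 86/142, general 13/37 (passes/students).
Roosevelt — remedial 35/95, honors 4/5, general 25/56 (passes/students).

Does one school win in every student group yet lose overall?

Remedial: Valley 1/5 = 20.0%, Roosevelt 35/95 = 36.8% → Roosevelt
Honors: Valley 86/142 = 60.6%, Roosevelt 4/5 = 80.0% → Roosevelt
General: Valley 13/37 = 35.1%, Roosevelt 25/56 = 44.6% → Roosevelt
Overall: Valley 100/184 = 54.3%, Roosevelt 64/156 = 41.0% → Valley
Roosevelt wins each student group but Valley wins overall — the comparison reverses. Roosevelt's students skew toward remedial, which has a lower base rate.

Yes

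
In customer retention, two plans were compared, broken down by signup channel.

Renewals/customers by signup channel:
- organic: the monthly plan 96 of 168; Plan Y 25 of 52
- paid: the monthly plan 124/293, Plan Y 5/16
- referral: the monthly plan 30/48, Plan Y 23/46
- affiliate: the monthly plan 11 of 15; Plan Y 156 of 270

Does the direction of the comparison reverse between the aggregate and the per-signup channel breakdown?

Yes

Organic: the monthly plan 96/168 = 57.1%, Plan Y 25/52 = 48.1% → the monthly plan
Paid: the monthly plan 124/293 = 42.3%, Plan Y 5/16 = 31.2% → the monthly plan
Referral: the monthly plan 30/48 = 62.5%, Plan Y 23/46 = 50.0% → the monthly plan
Affiliate: the monthly plan 11/15 = 73.3%, Plan Y 156/270 = 57.8% → the monthly plan
Overall: the monthly plan 261/524 = 49.8%, Plan Y 209/384 = 54.4% → Plan Y
The monthly plan wins each signup group but Plan Y wins overall — the comparison reverses. The monthly plan's customers skew toward paid, which has a lower base rate.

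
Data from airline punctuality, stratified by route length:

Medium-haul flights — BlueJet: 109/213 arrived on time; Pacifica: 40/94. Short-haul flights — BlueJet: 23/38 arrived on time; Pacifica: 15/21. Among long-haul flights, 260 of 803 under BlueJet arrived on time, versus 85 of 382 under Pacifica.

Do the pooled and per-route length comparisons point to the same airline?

No

Medium-haul: BlueJet 109/213 = 51.2%, Pacifica 40/94 = 42.6% → BlueJet
Short-haul: BlueJet 23/38 = 60.5%, Pacifica 15/21 = 71.4% → Pacifica
Long-haul: BlueJet 260/803 = 32.4%, Pacifica 85/382 = 22.3% → BlueJet
Overall: BlueJet 392/1054 = 37.2%, Pacifica 140/497 = 28.2% → BlueJet
Neither sweeps: BlueJet wins 2 of 3 groups, Pacifica wins 1. BlueJet wins overall but not every group — no Simpson reversal.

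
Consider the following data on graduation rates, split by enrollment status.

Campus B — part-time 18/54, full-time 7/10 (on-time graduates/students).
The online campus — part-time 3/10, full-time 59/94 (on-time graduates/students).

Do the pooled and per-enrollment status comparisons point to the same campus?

No

Part-time: Campus B 18/54 = 33.3%, the online campus 3/10 = 30.0% → Campus B
Full-time: Campus B 7/10 = 70.0%, the online campus 59/94 = 62.8% → Campus B
Overall: Campus B 25/64 = 39.1%, the online campus 62/104 = 59.6% → the online campus
Campus B wins each enrollment group but the online campus wins overall — the comparison reverses. Campus B's students skew toward part-time, which has a lower base rate.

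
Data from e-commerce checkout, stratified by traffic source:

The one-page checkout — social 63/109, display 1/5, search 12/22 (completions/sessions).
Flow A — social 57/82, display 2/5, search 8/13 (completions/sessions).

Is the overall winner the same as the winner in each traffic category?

Social: the one-page checkout 63/109 = 57.8%, Flow A 57/82 = 69.5% → Flow A
Display: the one-page checkout 1/5 = 20.0%, Flow A 2/5 = 40.0% → Flow A
Search: the one-page checkout 12/22 = 54.5%, Flow A 8/13 = 61.5% → Flow A
Overall: the one-page checkout 76/136 = 55.9%, Flow A 67/100 = 67.0% → Flow A
Flow A wins overall and in every traffic group — no reversal.

Yes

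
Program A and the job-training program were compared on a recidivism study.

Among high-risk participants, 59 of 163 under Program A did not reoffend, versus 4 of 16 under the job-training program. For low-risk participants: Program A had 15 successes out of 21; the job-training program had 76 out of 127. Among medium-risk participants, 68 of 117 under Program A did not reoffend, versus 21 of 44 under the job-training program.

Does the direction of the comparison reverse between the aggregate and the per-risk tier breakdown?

High-risk: Program A 59/163 = 36.2%, the job-training program 4/16 = 25.0% → Program A
Low-risk: Program A 15/21 = 71.4%, the job-training program 76/127 = 59.8% → Program A
Medium-risk: Program A 68/117 = 58.1%, the job-training program 21/44 = 47.7% → Program A
Overall: Program A 142/301 = 47.2%, the job-training program 101/187 = 54.0% → the job-training program
Program A wins each risk group but the job-training program wins overall — the comparison reverses. Program A's participants skew toward high-risk, which has a lower base rate.

Yes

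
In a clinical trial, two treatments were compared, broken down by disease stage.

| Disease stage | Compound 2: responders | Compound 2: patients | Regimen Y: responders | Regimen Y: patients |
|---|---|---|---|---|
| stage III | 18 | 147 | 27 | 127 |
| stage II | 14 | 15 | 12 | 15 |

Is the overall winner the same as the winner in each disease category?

Stage III: Compound 2 18/147 = 12.2%, Regimen Y 27/127 = 21.3% → Regimen Y
Stage II: Compound 2 14/15 = 93.3%, Regimen Y 12/15 = 80.0% → Compound 2
Overall: Compound 2 32/162 = 19.8%, Regimen Y 39/142 = 27.5% → Regimen Y
Neither sweeps: Compound 2 wins 1 of 2 groups, Regimen Y wins 1. Regimen Y wins overall but not every group — no Simpson reversal.

No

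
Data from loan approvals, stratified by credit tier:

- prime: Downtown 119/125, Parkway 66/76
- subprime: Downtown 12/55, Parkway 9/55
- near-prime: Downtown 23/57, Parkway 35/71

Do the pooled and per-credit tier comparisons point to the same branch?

No

Prime: Downtown 119/125 = 95.2%, Parkway 66/76 = 86.8% → Downtown
Subprime: Downtown 12/55 = 21.8%, Parkway 9/55 = 16.4% → Downtown
Near-prime: Downtown 23/57 = 40.4%, Parkway 35/71 = 49.3% → Parkway
Overall: Downtown 154/237 = 65.0%, Parkway 110/202 = 54.5% → Downtown
Neither sweeps: Downtown wins 2 of 3 groups, Parkway wins 1. Downtown wins overall but not every group — no Simpson reversal.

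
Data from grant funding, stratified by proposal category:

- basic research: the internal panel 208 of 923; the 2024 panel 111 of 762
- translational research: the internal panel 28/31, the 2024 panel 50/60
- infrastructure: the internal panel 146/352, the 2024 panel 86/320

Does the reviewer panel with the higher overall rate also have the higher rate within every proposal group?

Yes

Basic research: the internal panel 208/923 = 22.5%, the 2024 panel 111/762 = 14.6% → the internal panel
Translational research: the internal panel 28/31 = 90.3%, the 2024 panel 50/60 = 83.3% → the internal panel
Infrastructure: the internal panel 146/352 = 41.5%, the 2024 panel 86/320 = 26.9% → the internal panel
Overall: the internal panel 382/1306 = 29.2%, the 2024 panel 247/1142 = 21.6% → the internal panel
The internal panel wins overall and in every proposal group — no reversal.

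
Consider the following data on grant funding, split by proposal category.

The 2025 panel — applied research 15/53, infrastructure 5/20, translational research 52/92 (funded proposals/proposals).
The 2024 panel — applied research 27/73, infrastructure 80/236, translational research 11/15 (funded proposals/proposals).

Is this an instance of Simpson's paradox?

Applied research: the 2025 panel 15/53 = 28.3%, the 2024 panel 27/73 = 37.0% → the 2024 panel
Infrastructure: the 2025 panel 5/20 = 25.0%, the 2024 panel 80/236 = 33.9% → the 2024 panel
Translational research: the 2025 panel 52/92 = 56.5%, the 2024 panel 11/15 = 73.3% → the 2024 panel
Overall: the 2025 panel 72/165 = 43.6%, the 2024 panel 118/324 = 36.4% → the 2025 panel
The 2024 panel wins each proposal group but the 2025 panel wins overall — the comparison reverses. The 2024 panel's proposals skew toward infrastructure, which has a lower base rate.

Yes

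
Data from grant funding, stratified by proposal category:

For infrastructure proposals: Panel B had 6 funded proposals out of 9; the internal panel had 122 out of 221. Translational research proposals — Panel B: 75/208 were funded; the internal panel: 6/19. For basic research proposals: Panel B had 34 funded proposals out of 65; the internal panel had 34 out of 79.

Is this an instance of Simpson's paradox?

Infrastructure: Panel B 6/9 = 66.7%, the internal panel 122/221 = 55.2% → Panel B
Translational research: Panel B 75/208 = 36.1%, the internal panel 6/19 = 31.6% → Panel B
Basic research: Panel B 34/65 = 52.3%, the internal panel 34/79 = 43.0% → Panel B
Overall: Panel B 115/282 = 40.8%, the internal panel 162/319 = 50.8% → the internal panel
Panel B wins each proposal group but the internal panel wins overall — the comparison reverses. Panel B's proposals skew toward translational research, which has a lower base rate.

Yes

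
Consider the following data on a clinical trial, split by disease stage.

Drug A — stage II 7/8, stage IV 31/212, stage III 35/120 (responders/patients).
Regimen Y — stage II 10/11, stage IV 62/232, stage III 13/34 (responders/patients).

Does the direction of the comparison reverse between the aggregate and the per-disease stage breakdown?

Stage II: Drug A 7/8 = 87.5%, Regimen Y 10/11 = 90.9% → Regimen Y
Stage IV: Drug A 31/212 = 14.6%, Regimen Y 62/232 = 26.7% → Regimen Y
Stage III: Drug A 35/120 = 29.2%, Regimen Y 13/34 = 38.2% → Regimen Y
Overall: Drug A 73/340 = 21.5%, Regimen Y 85/277 = 30.7% → Regimen Y
Regimen Y wins overall and in every disease group — no reversal.

No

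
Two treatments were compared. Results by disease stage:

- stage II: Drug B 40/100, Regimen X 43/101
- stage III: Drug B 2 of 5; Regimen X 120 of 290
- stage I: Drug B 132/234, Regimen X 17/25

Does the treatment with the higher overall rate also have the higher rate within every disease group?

No

Stage II: Drug B 40/100 = 40.0%, Regimen X 43/101 = 42.6% → Regimen X
Stage III: Drug B 2/5 = 40.0%, Regimen X 120/290 = 41.4% → Regimen X
Stage I: Drug B 132/234 = 56.4%, Regimen X 17/25 = 68.0% → Regimen X
Overall: Drug B 174/339 = 51.3%, Regimen X 180/416 = 43.3% → Drug B
Regimen X wins each disease group but Drug B wins overall — the comparison reverses. Regimen X's patients skew toward stage III, which has a lower base rate.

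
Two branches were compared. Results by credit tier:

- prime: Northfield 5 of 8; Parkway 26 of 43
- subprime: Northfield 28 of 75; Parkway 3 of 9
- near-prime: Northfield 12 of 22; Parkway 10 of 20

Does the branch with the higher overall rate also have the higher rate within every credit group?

No

Prime: Northfield 5/8 = 62.5%, Parkway 26/43 = 60.5% → Northfield
Subprime: Northfield 28/75 = 37.3%, Parkway 3/9 = 33.3% → Northfield
Near-prime: Northfield 12/22 = 54.5%, Parkway 10/20 = 50.0% → Northfield
Overall: Northfield 45/105 = 42.9%, Parkway 39/72 = 54.2% → Parkway
Northfield wins each credit group but Parkway wins overall — the comparison reverses. Northfield's applications skew toward subprime, which has a lower base rate.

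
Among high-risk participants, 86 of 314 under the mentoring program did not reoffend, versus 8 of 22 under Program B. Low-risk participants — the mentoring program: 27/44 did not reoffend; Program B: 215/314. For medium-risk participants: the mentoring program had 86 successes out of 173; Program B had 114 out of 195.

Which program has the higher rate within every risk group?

Program B

High-risk: the mentoring program 86/314 = 27.4%, Program B 8/22 = 36.4% → Program B
Low-risk: the mentoring program 27/44 = 61.4%, Program B 215/314 = 68.5% → Program B
Medium-risk: the mentoring program 86/173 = 49.7%, Program B 114/195 = 58.5% → Program B
Program B has the higher rate in all 3 groups.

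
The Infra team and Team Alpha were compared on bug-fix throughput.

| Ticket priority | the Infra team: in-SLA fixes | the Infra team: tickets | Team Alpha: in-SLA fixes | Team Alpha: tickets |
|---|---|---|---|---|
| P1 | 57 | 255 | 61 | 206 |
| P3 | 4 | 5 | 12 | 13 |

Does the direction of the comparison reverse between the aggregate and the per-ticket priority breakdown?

No

P1: the Infra team 57/255 = 22.4%, Team Alpha 61/206 = 29.6% → Team Alpha
P3: the Infra team 4/5 = 80.0%, Team Alpha 12/13 = 92.3% → Team Alpha
Overall: the Infra team 61/260 = 23.5%, Team Alpha 73/219 = 33.3% → Team Alpha
Team Alpha wins overall and in every ticket group — no reversal.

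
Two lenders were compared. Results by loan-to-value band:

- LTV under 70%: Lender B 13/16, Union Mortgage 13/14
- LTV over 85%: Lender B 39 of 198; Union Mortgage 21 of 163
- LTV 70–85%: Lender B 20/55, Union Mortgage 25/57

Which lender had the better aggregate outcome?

Lender B

LTV under 70%: Lender B 13/16 = 81.2%, Union Mortgage 13/14 = 92.9% → Union Mortgage
LTV over 85%: Lender B 39/198 = 19.7%, Union Mortgage 21/163 = 12.9% → Lender B
LTV 70–85%: Lender B 20/55 = 36.4%, Union Mortgage 25/57 = 43.9% → Union Mortgage
Overall: Lender B 72/269 = 26.8%, Union Mortgage 59/234 = 25.2% → Lender B
(Neither sweeps every loan-to-value group, but Lender B has the higher pooled rate.)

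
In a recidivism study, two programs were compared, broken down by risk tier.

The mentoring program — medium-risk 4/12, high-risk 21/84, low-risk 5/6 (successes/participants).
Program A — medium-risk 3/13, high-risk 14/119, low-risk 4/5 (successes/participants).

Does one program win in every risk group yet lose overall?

No

Medium-risk: the mentoring program 4/12 = 33.3%, Program A 3/13 = 23.1% → the mentoring program
High-risk: the mentoring program 21/84 = 25.0%, Program A 14/119 = 11.8% → the mentoring program
Low-risk: the mentoring program 5/6 = 83.3%, Program A 4/5 = 80.0% → the mentoring program
Overall: the mentoring program 30/102 = 29.4%, Program A 21/137 = 15.3% → the mentoring program
The mentoring program wins overall and in every risk group — no reversal.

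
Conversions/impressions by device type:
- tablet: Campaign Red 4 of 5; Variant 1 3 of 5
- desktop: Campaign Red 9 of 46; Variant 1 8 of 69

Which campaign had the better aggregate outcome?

Tablet: Campaign Red 4/5 = 80.0%, Variant 1 3/5 = 60.0% → Campaign Red
Desktop: Campaign Red 9/46 = 19.6%, Variant 1 8/69 = 11.6% → Campaign Red
Overall: Campaign Red 13/51 = 25.5%, Variant 1 11/74 = 14.9% → Campaign Red

Campaign Red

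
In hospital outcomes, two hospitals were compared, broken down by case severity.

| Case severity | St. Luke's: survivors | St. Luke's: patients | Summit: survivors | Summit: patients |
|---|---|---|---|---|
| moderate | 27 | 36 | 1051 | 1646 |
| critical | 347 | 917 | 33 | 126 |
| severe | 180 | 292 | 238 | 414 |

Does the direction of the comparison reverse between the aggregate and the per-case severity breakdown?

Moderate: St. Luke's 27/36 = 75.0%, Summit 1051/1646 = 63.9% → St. Luke's
Critical: St. Luke's 347/917 = 37.8%, Summit 33/126 = 26.2% → St. Luke's
Severe: St. Luke's 180/292 = 61.6%, Summit 238/414 = 57.5% → St. Luke's
Overall: St. Luke's 554/1245 = 44.5%, Summit 1322/2186 = 60.5% → Summit
St. Luke's wins each case group but Summit wins overall — the comparison reverses. St. Luke's's patients skew toward critical, which has a lower base rate.

Yes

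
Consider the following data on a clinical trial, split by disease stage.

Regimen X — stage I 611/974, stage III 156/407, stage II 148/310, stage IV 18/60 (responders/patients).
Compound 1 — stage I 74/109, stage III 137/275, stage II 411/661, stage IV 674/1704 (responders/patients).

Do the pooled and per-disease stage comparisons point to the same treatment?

Stage I: Regimen X 611/974 = 62.7%, Compound 1 74/109 = 67.9% → Compound 1
Stage III: Regimen X 156/407 = 38.3%, Compound 1 137/275 = 49.8% → Compound 1
Stage II: Regimen X 148/310 = 47.7%, Compound 1 411/661 = 62.2% → Compound 1
Stage IV: Regimen X 18/60 = 30.0%, Compound 1 674/1704 = 39.6% → Compound 1
Overall: Regimen X 933/1751 = 53.3%, Compound 1 1296/2749 = 47.1% → Regimen X
Compound 1 wins each disease group but Regimen X wins overall — the comparison reverses. Compound 1's patients skew toward stage IV, which has a lower base rate.

No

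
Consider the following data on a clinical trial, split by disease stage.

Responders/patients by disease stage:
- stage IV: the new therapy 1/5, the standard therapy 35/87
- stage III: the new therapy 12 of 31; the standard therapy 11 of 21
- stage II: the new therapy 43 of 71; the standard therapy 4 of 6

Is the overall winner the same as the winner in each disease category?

No

Stage IV: the new therapy 1/5 = 20.0%, the standard therapy 35/87 = 40.2% → the standard therapy
Stage III: the new therapy 12/31 = 38.7%, the standard therapy 11/21 = 52.4% → the standard therapy
Stage II: the new therapy 43/71 = 60.6%, the standard therapy 4/6 = 66.7% → the standard therapy
Overall: the new therapy 56/107 = 52.3%, the standard therapy 50/114 = 43.9% → the new therapy
The standard therapy wins each disease group but the new therapy wins overall — the comparison reverses. The standard therapy's patients skew toward stage IV, which has a lower base rate.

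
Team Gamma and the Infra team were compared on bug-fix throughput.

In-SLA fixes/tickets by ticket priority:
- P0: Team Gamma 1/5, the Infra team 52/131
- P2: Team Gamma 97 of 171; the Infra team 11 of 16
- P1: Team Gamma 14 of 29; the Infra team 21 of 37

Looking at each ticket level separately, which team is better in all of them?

P0: Team Gamma 1/5 = 20.0%, the Infra team 52/131 = 39.7% → the Infra team
P2: Team Gamma 97/171 = 56.7%, the Infra team 11/16 = 68.8% → the Infra team
P1: Team Gamma 14/29 = 48.3%, the Infra team 21/37 = 56.8% → the Infra team
The Infra team has the higher rate in all 3 groups.

the Infra team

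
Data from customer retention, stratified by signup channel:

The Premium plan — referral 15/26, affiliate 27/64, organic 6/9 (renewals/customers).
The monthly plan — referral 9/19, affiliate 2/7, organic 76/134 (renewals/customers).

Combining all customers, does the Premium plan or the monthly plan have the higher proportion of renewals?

Referral: the Premium plan 15/26 = 57.7%, the monthly plan 9/19 = 47.4% → the Premium plan
Affiliate: the Premium plan 27/64 = 42.2%, the monthly plan 2/7 = 28.6% → the Premium plan
Organic: the Premium plan 6/9 = 66.7%, the monthly plan 76/134 = 56.7% → the Premium plan
Overall: the Premium plan 48/99 = 48.5%, the monthly plan 87/160 = 54.4% → the monthly plan
(The Premium plan wins every signup group but the monthly plan wins overall — the Premium plan's customers skew toward the low-rate affiliate group.)

the monthly plan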